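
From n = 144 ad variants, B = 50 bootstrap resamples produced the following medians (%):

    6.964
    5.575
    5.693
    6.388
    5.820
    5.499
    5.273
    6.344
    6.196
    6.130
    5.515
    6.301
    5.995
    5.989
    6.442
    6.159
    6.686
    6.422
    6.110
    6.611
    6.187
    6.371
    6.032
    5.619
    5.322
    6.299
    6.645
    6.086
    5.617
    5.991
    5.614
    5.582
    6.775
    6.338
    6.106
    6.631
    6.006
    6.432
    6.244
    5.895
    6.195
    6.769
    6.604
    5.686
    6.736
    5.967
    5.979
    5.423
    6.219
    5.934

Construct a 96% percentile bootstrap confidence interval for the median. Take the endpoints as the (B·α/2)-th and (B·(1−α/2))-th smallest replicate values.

(5.273, 6.775)

Sorted replicates: 5.273, 5.322, 5.423, 5.499, 5.515, 5.575, 5.582, 5.614, 5.617, 5.619, 5.686, 5.693, 5.820, 5.895, 5.934, 5.967, 5.979, 5.989, 5.991, 5.995, 6.006, 6.032, 6.086, 6.106, 6.110, 6.130, 6.159, 6.187, 6.195, 6.196, 6.219, 6.244, 6.299, 6.301, 6.338, 6.344, 6.371, 6.388, 6.422, 6.432, 6.442, 6.604, 6.611, 6.631, 6.645, 6.686, 6.736, 6.769, 6.775, 6.964
α = 0.04; lower rank = 50 × 0.020 = 1; upper rank = 50 × 0.980 = 49.
The 1st smallest replicate is 5.273; the 49th is 6.775.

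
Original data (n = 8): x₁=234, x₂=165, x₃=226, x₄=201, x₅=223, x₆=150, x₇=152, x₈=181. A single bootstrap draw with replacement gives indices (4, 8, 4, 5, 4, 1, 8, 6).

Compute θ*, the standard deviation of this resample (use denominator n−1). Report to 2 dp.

Resample values: 201, 181, 201, 223, 201, 234, 181, 150.
Mean = 196.5000; sum of squared deviations = 4812.0000
s² = 4812.0000 / 7 = 687.4286
s = √687.4286 = 26.22

θ* = 26.22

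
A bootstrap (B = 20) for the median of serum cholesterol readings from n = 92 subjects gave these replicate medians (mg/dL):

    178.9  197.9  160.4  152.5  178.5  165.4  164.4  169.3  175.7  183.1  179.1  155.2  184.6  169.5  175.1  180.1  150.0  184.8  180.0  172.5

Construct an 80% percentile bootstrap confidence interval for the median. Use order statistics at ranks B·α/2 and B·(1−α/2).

(152.5, 184.6)

Sorted replicates: 150.0, 152.5, 155.2, 160.4, 164.4, 165.4, 169.3, 169.5, 172.5, 175.1, 175.7, 178.5, 178.9, 179.1, 180.0, 180.1, 183.1, 184.6, 184.8, 197.9
α = 0.20; lower rank = 20 × 0.100 = 2; upper rank = 20 × 0.900 = 18.
The 2nd smallest replicate is 152.5; the 18th is 184.6.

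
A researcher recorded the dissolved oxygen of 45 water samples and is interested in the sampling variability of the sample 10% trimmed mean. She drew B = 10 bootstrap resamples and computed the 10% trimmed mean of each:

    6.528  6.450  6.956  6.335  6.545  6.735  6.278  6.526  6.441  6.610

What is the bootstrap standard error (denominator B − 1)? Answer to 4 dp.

SE* = 0.1958

Bootstrap SE is the standard deviation of the 10 replicate 10% trimmed means.
Mean of replicates: (6.528 + 6.450 + 6.956 + 6.335 + 6.545 + 6.735 + 6.278 + 6.526 + 6.441 + 6.610) / 10 = 65.40400 / 10 = 6.54040
Sum of squared deviations: (−0.01240)² + (−0.09040)² + (+0.41560)² + (−0.20540)² + (+0.00460)² + (+0.19460)² + (−0.26240)² + (−0.01440)² + (−0.09940)² + (+0.06960)² = 0.34491
Variance = 0.34491 / 9 = 0.03832
SE* = √0.03832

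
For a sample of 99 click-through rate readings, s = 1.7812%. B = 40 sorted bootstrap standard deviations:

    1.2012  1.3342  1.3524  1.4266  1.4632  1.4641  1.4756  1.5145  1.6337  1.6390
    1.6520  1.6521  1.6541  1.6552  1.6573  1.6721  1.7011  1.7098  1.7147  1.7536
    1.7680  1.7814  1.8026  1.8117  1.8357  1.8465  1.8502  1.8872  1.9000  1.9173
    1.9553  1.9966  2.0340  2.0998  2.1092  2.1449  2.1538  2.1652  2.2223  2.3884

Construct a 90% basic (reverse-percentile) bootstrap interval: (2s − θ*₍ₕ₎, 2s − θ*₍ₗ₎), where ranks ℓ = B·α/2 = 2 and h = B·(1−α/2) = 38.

(1.3972, 2.2282)

Percentile endpoints at ranks 2 and 38: θ*₍2₎ = 1.3342, θ*₍38₎ = 2.1652.
Basic interval reflects these around s:
  lower = 2 × 1.7812 − 2.1652 = 1.3972
  upper = 2 × 1.7812 − 1.3342 = 2.2282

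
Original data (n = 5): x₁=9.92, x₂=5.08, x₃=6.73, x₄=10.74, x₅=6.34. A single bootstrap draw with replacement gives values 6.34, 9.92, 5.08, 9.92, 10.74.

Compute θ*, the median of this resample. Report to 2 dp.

θ* = 9.92

Sorted: 5.08, 6.34, 9.92, 9.92, 10.74
Median = middle value = 9.92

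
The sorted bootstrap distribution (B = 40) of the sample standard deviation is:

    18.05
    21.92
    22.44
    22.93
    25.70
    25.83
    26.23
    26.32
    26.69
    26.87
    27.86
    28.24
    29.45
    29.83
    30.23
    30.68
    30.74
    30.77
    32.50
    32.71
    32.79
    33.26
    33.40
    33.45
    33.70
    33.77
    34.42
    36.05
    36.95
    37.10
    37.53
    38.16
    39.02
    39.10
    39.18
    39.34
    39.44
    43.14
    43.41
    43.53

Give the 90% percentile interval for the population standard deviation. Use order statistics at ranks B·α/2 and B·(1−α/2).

α = 0.10; lower rank = 40 × 0.050 = 2; upper rank = 40 × 0.950 = 38.
The 2nd smallest replicate is 21.92; the 38th is 43.14.

(21.92, 43.14)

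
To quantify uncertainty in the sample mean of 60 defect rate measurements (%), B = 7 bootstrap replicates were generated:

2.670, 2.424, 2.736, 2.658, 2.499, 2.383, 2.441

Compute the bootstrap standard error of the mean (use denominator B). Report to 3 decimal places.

Bootstrap SE is the standard deviation of the 7 replicate means.
Mean of replicates: (2.670 + 2.424 + 2.736 + 2.658 + 2.499 + 2.383 + 2.441) / 7 = 17.8110 / 7 = 2.5444
Sum of squared deviations: (+0.1256)² + (−0.1204)² + (+0.1916)² + (+0.1136)² + (−0.0454)² + (−0.1614)² + (−0.1034)² = 0.1187
Variance = 0.1187 / 7 = 0.0170
SE* = √0.0170

SE* = 0.130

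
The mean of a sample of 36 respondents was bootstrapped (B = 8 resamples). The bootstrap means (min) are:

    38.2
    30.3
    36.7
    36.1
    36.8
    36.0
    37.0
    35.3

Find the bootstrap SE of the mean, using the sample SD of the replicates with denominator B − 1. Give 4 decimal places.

Bootstrap SE is the standard deviation of the 8 replicate means.
Mean of replicates: (38.2 + 30.3 + 36.7 + 36.1 + 36.8 + 36.0 + 37.0 + 35.3) / 8 = 286.40000 / 8 = 35.80000
Sum of squared deviations: (+2.40000)² + (−5.50000)² + (+0.90000)² + (+0.30000)² + (+1.00000)² + (+0.20000)² + (+1.20000)² + (−0.50000)² = 39.64000
Variance = 39.64000 / 7 = 5.66286
SE* = √5.66286

SE* = 2.3797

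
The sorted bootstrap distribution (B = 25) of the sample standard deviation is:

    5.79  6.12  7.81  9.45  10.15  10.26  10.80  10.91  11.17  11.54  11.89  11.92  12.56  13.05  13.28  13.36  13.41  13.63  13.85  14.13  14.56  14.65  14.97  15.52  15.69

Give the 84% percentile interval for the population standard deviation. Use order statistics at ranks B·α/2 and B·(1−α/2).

(6.12, 14.97)

α = 0.16; lower rank = 25 × 0.080 = 2; upper rank = 25 × 0.920 = 23.
The 2nd smallest replicate is 6.12; the 23rd is 14.97.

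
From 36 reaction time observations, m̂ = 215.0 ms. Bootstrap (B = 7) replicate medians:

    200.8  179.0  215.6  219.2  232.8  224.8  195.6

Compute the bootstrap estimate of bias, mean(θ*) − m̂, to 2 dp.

mean(θ*) = (200.8 + 179.0 + 215.6 + 219.2 + 232.8 + 224.8 + 195.6) / 7 = 209.686
bias = 209.686 − 215.0

bias = −5.31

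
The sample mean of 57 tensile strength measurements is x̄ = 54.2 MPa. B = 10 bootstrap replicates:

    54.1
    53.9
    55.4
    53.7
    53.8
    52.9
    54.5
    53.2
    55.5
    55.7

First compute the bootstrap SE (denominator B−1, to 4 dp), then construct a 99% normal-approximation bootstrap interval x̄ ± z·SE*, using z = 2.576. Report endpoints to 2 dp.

(51.68, 56.72)

Mean of replicates = 54.2700; sum of squared deviations = 8.6210; SE* = √(8.6210/9) = 0.9787
Margin = 2.576 × 0.9787 = 2.521
Interval: 54.2 ± 2.521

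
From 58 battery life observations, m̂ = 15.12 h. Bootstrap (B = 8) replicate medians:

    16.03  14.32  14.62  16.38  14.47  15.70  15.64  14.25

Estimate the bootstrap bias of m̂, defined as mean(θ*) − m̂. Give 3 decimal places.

bias = +0.056

mean(θ*) = (16.03 + 14.32 + 14.62 + 16.38 + 14.47 + 15.70 + 15.64 + 14.25) / 8 = 15.1762
bias = 15.1762 − 15.12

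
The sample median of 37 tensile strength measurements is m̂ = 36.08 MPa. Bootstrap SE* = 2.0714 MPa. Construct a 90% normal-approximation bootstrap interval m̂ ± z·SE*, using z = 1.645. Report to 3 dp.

Margin = 1.645 × 2.0714 = 3.4075
Interval: 36.08 ± 3.4075

(32.673, 39.487)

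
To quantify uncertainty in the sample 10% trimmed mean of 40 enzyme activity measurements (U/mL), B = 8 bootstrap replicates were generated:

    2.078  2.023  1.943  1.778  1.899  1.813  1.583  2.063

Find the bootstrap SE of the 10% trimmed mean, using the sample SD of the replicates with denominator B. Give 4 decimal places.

SE* = 0.1574

Bootstrap SE is the standard deviation of the 8 replicate 10% trimmed means.
Mean of replicates: (2.078 + 2.023 + 1.943 + 1.778 + 1.899 + 1.813 + 1.583 + 2.063) / 8 = 15.18000 / 8 = 1.89750
Sum of squared deviations: (+0.18050)² + (+0.12550)² + (+0.04550)² + (−0.11950)² + (+0.00150)² + (−0.08450)² + (−0.31450)² + (+0.16550)² = 0.19812
Variance = 0.19812 / 8 = 0.02477
SE* = √0.02477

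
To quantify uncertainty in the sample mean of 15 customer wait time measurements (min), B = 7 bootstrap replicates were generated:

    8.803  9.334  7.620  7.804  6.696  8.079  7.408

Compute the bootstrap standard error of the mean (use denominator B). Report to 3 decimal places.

Bootstrap SE is the standard deviation of the 7 replicate means.
Mean of replicates: (8.803 + 9.334 + 7.620 + 7.804 + 6.696 + 8.079 + 7.408) / 7 = 55.7440 / 7 = 7.9634
Sum of squared deviations: (+0.8396)² + (+1.3706)² + (−0.3434)² + (−0.1594)² + (−1.2674)² + (+0.1156)² + (−0.5554)² = 4.6549
Variance = 4.6549 / 7 = 0.6650
SE* = √0.6650

SE* = 0.815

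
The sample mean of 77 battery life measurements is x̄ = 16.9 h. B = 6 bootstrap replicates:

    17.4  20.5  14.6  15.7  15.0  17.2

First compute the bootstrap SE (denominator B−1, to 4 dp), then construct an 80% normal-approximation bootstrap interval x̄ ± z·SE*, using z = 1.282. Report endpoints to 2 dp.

(14.12, 19.68)

Mean of replicates = 16.7333; sum of squared deviations = 23.4733; SE* = √(23.4733/5) = 2.1667
Margin = 1.282 × 2.1667 = 2.778
Interval: 16.9 ± 2.778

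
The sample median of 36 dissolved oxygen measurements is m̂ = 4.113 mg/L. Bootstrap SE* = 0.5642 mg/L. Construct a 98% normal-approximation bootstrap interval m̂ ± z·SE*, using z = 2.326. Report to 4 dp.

(2.8007, 5.4253)

Margin = 2.326 × 0.5642 = 1.31233
Interval: 4.113 ± 1.31233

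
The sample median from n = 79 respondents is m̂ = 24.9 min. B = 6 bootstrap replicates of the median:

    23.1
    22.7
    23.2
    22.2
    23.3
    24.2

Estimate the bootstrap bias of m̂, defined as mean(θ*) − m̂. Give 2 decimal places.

bias = −1.78

mean(θ*) = (23.1 + 22.7 + 23.2 + 22.2 + 23.3 + 24.2) / 6 = 23.117
bias = 23.117 − 24.9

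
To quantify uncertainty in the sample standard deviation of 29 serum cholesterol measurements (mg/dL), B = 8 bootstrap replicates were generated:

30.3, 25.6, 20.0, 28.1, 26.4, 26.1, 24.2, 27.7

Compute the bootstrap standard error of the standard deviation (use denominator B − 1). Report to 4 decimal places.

SE* = 3.0552

Bootstrap SE is the standard deviation of the 8 replicate standard deviations.
Mean of replicates: (30.3 + 25.6 + 20.0 + 28.1 + 26.4 + 26.1 + 24.2 + 27.7) / 8 = 208.40000 / 8 = 26.05000
Sum of squared deviations: (+4.25000)² + (−0.45000)² + (−6.05000)² + (+2.05000)² + (+0.35000)² + (+0.05000)² + (−1.85000)² + (+1.65000)² = 65.34000
Variance = 65.34000 / 7 = 9.33429
SE* = √9.33429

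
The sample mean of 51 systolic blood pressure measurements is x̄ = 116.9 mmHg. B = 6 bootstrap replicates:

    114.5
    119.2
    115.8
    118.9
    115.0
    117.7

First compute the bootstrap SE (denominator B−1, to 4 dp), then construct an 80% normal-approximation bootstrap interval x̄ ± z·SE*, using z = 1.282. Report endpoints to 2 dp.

(114.30, 119.50)

Mean of replicates = 116.8500; sum of squared deviations = 20.4950; SE* = √(20.4950/5) = 2.0246
Margin = 1.282 × 2.0246 = 2.596
Interval: 116.9 ± 2.596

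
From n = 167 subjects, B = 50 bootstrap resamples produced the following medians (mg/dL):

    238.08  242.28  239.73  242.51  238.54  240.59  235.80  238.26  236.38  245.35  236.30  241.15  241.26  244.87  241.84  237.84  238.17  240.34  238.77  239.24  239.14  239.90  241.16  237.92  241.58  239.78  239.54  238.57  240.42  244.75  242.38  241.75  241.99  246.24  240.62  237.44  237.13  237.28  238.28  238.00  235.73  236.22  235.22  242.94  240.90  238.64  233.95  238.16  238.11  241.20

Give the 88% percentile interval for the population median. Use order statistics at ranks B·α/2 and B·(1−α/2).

Sorted replicates: 233.95, 235.22, 235.73, 235.80, 236.22, 236.30, 236.38, 237.13, 237.28, 237.44, 237.84, 237.92, 238.00, 238.08, 238.11, 238.16, 238.17, 238.26, 238.28, 238.54, 238.57, 238.64, 238.77, 239.14, 239.24, 239.54, 239.73, 239.78, 239.90, 240.34, 240.42, 240.59, 240.62, 240.90, 241.15, 241.16, 241.20, 241.26, 241.58, 241.75, 241.84, 241.99, 242.28, 242.38, 242.51, 242.94, 244.75, 244.87, 245.35, 246.24
α = 0.12; lower rank = 50 × 0.060 = 3; upper rank = 50 × 0.940 = 47.
The 3rd smallest replicate is 235.73; the 47th is 244.75.

(235.73, 244.75)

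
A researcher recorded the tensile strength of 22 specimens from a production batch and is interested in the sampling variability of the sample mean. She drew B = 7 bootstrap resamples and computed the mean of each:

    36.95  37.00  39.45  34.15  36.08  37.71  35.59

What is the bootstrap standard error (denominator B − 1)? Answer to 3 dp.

SE* = 1.676

Bootstrap SE is the standard deviation of the 7 replicate means.
Mean of replicates: (36.95 + 37.00 + 39.45 + 34.15 + 36.08 + 37.71 + 35.59) / 7 = 256.9300 / 7 = 36.7043
Sum of squared deviations: (+0.2457)² + (+0.2957)² + (+2.7457)² + (−2.5543)² + (−0.6243)² + (+1.0057)² + (−1.1143)² = 16.8540
Variance = 16.8540 / 6 = 2.8090
SE* = √2.8090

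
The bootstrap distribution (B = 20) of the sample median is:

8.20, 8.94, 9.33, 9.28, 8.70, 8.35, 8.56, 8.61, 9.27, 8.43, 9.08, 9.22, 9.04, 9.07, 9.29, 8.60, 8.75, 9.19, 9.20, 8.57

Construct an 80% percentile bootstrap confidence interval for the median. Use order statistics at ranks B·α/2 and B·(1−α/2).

Sorted replicates: 8.20, 8.35, 8.43, 8.56, 8.57, 8.60, 8.61, 8.70, 8.75, 8.94, 9.04, 9.07, 9.08, 9.19, 9.20, 9.22, 9.27, 9.28, 9.29, 9.33
α = 0.20; lower rank = 20 × 0.100 = 2; upper rank = 20 × 0.900 = 18.
The 2nd smallest replicate is 8.35; the 18th is 9.28.

(8.35, 9.28)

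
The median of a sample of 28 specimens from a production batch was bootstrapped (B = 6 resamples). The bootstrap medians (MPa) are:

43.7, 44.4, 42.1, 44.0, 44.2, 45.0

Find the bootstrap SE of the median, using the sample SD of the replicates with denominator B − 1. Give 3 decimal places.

Bootstrap SE is the standard deviation of the 6 replicate medians.
Mean of replicates: (43.7 + 44.4 + 42.1 + 44.0 + 44.2 + 45.0) / 6 = 263.4000 / 6 = 43.9000
Sum of squared deviations: (−0.2000)² + (+0.5000)² + (−1.8000)² + (+0.1000)² + (+0.3000)² + (+1.1000)² = 4.8400
Variance = 4.8400 / 5 = 0.9680
SE* = √0.9680

SE* = 0.984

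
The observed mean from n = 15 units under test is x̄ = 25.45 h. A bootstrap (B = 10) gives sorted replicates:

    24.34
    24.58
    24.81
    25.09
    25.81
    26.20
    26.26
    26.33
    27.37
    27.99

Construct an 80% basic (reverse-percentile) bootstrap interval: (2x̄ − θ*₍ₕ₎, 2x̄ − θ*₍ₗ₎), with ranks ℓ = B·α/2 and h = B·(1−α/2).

Percentile endpoints at ranks 1 and 9: θ*₍1₎ = 24.34, θ*₍9₎ = 27.37.
Basic interval reflects these around x̄:
  lower = 2 × 25.45 − 27.37 = 23.53
  upper = 2 × 25.45 − 24.34 = 26.56

(23.53, 26.56)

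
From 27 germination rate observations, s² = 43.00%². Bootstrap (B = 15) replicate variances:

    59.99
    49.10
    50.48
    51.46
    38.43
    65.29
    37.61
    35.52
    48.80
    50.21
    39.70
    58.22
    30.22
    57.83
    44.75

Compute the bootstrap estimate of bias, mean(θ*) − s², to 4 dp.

mean(θ*) = (59.99 + 49.10 + 50.48 + 51.46 + 38.43 + 65.29 + 37.61 + 35.52 + 48.80 + 50.21 + 39.70 + 58.22 + 30.22 + 57.83 + 44.75) / 15 = 47.84067
bias = 47.84067 − 43.00

bias = +4.8407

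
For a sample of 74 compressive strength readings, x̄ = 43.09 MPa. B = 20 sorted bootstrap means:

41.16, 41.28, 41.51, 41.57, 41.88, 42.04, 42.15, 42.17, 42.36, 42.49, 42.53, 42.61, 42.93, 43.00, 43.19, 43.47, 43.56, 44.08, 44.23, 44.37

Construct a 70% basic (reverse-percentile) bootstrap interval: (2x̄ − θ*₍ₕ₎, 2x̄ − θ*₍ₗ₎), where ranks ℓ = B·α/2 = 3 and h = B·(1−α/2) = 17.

Percentile endpoints at ranks 3 and 17: θ*₍3₎ = 41.51, θ*₍17₎ = 43.56.
Basic interval reflects these around x̄:
  lower = 2 × 43.09 − 43.56 = 42.62
  upper = 2 × 43.09 − 41.51 = 44.67

(42.62, 44.67)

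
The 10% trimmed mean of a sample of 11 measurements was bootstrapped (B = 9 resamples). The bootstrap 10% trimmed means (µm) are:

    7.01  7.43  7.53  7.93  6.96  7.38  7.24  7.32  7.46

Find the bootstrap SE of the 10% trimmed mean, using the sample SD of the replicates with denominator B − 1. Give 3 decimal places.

Bootstrap SE is the standard deviation of the 9 replicate 10% trimmed means.
Mean of replicates: (7.01 + 7.43 + 7.53 + 7.93 + 6.96 + 7.38 + 7.24 + 7.32 + 7.46) / 9 = 66.2600 / 9 = 7.3622
Sum of squared deviations: (−0.3522)² + (+0.0678)² + (+0.1678)² + (+0.5678)² + (−0.4022)² + (+0.0178)² + (−0.1222)² + (−0.0422)² + (+0.0978)² = 0.6676
Variance = 0.6676 / 8 = 0.0834
SE* = √0.0834

SE* = 0.289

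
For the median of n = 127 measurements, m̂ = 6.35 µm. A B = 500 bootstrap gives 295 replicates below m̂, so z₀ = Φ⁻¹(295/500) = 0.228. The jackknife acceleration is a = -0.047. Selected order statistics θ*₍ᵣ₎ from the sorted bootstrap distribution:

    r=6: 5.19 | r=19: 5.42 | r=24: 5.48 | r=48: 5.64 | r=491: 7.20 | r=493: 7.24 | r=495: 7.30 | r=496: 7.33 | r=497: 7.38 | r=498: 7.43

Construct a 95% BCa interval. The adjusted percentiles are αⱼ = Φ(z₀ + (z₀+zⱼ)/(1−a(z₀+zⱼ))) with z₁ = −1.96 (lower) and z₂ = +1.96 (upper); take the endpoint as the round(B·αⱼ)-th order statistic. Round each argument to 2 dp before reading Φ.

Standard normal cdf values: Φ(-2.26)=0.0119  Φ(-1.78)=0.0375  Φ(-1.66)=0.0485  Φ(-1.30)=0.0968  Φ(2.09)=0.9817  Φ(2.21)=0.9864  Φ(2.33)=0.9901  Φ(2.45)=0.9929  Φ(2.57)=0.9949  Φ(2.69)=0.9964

Lower: z₀ + z₁ = 0.228 + (-1.960) = -1.732; 1 − a(z₀+z₁) = 1 − (-0.047)(-1.732) = 0.9186; argument = 0.228 + (-1.732)/0.9186 = -1.6575 → -1.66.
α₁ = Φ(-1.66) = 0.0485; rank = round(500 × 0.0485) = 24; θ*₍24₎ = 5.48.
Upper: z₀ + z₂ = 2.188; 1 − a(z₀+z₂) = 1.1028; argument = 2.2120 → 2.21; α₂ = 0.9864; rank = 493; θ*₍493₎ = 7.24.

(5.48, 7.24)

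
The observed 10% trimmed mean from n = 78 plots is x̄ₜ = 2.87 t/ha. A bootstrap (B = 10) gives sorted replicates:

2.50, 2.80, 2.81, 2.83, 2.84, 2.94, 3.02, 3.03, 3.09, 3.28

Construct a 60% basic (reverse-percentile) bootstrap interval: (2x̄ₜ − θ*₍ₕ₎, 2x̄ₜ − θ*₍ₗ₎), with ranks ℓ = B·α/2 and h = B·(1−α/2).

(2.71, 2.94)

Percentile endpoints at ranks 2 and 8: θ*₍2₎ = 2.80, θ*₍8₎ = 3.03.
Basic interval reflects these around x̄ₜ:
  lower = 2 × 2.87 − 3.03 = 2.71
  upper = 2 × 2.87 − 2.80 = 2.94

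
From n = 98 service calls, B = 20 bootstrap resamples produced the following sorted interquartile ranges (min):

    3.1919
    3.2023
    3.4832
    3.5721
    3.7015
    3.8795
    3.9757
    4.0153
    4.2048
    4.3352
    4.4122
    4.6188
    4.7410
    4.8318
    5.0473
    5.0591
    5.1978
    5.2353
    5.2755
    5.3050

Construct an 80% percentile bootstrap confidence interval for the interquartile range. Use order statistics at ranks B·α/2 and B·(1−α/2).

(3.2023, 5.2353)

α = 0.20; lower rank = 20 × 0.100 = 2; upper rank = 20 × 0.900 = 18.
The 2nd smallest replicate is 3.2023; the 18th is 5.2353.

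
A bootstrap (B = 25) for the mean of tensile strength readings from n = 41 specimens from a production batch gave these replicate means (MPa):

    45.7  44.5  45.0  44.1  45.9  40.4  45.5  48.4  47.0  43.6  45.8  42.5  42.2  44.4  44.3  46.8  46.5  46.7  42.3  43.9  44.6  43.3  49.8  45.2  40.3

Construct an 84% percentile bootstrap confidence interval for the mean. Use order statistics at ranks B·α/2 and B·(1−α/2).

Sorted replicates: 40.3, 40.4, 42.2, 42.3, 42.5, 43.3, 43.6, 43.9, 44.1, 44.3, 44.4, 44.5, 44.6, 45.0, 45.2, 45.5, 45.7, 45.8, 45.9, 46.5, 46.7, 46.8, 47.0, 48.4, 49.8
α = 0.16; lower rank = 25 × 0.080 = 2; upper rank = 25 × 0.920 = 23.
The 2nd smallest replicate is 40.4; the 23rd is 47.0.

(40.4, 47.0)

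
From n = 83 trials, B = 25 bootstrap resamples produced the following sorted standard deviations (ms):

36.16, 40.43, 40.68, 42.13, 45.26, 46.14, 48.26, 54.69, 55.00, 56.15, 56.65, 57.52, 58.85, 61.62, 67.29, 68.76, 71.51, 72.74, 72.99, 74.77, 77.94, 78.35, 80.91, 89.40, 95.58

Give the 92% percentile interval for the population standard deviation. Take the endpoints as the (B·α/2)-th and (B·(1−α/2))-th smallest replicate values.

α = 0.08; lower rank = 25 × 0.040 = 1; upper rank = 25 × 0.960 = 24.
The 1st smallest replicate is 36.16; the 24th is 89.40.

(36.16, 89.40)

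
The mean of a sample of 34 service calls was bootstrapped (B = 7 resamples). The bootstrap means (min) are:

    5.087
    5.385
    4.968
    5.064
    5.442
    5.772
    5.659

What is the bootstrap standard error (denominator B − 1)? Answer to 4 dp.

Bootstrap SE is the standard deviation of the 7 replicate means.
Mean of replicates: (5.087 + 5.385 + 4.968 + 5.064 + 5.442 + 5.772 + 5.659) / 7 = 37.37700 / 7 = 5.33957
Sum of squared deviations: (−0.25257)² + (+0.04543)² + (−0.37157)² + (−0.27557)² + (+0.10243)² + (+0.43243)² + (+0.31943)² = 0.57938
Variance = 0.57938 / 6 = 0.09656
SE* = √0.09656

SE* = 0.3107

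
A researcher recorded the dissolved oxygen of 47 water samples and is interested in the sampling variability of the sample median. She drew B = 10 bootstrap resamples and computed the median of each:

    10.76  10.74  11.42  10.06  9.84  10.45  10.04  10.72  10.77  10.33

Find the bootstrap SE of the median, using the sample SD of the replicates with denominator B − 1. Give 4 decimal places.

SE* = 0.4671

Bootstrap SE is the standard deviation of the 10 replicate medians.
Mean of replicates: (10.76 + 10.74 + 11.42 + 10.06 + 9.84 + 10.45 + 10.04 + 10.72 + 10.77 + 10.33) / 10 = 105.13000 / 10 = 10.51300
Sum of squared deviations: (+0.24700)² + (+0.22700)² + (+0.90700)² + (−0.45300)² + (−0.67300)² + (−0.06300)² + (−0.47300)² + (+0.20700)² + (+0.25700)² + (−0.18300)² = 1.96341
Variance = 1.96341 / 9 = 0.21816
SE* = √0.21816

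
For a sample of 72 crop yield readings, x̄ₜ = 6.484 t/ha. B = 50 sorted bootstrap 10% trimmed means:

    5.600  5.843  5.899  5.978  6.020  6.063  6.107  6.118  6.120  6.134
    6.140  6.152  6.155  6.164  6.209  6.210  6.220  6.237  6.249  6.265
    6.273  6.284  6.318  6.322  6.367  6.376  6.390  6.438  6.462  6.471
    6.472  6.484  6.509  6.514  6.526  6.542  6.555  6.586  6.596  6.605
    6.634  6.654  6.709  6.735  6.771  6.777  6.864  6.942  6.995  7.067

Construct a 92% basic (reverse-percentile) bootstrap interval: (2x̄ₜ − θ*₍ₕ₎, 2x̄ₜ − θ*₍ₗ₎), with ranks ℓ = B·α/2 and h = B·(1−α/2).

Percentile endpoints at ranks 2 and 48: θ*₍2₎ = 5.843, θ*₍48₎ = 6.942.
Basic interval reflects these around x̄ₜ:
  lower = 2 × 6.484 − 6.942 = 6.026
  upper = 2 × 6.484 − 5.843 = 7.125

(6.026, 7.125)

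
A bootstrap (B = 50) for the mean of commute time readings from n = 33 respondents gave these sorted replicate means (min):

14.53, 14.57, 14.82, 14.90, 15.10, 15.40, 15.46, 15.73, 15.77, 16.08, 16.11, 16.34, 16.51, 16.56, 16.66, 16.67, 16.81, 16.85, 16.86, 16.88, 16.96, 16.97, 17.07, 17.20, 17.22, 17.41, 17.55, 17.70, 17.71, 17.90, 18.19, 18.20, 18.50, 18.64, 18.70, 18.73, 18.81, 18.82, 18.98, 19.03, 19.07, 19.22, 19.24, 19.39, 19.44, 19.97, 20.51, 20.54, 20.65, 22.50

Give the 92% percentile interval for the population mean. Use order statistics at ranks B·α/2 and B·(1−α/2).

α = 0.08; lower rank = 50 × 0.040 = 2; upper rank = 50 × 0.960 = 48.
The 2nd smallest replicate is 14.57; the 48th is 20.54.

(14.57, 20.54)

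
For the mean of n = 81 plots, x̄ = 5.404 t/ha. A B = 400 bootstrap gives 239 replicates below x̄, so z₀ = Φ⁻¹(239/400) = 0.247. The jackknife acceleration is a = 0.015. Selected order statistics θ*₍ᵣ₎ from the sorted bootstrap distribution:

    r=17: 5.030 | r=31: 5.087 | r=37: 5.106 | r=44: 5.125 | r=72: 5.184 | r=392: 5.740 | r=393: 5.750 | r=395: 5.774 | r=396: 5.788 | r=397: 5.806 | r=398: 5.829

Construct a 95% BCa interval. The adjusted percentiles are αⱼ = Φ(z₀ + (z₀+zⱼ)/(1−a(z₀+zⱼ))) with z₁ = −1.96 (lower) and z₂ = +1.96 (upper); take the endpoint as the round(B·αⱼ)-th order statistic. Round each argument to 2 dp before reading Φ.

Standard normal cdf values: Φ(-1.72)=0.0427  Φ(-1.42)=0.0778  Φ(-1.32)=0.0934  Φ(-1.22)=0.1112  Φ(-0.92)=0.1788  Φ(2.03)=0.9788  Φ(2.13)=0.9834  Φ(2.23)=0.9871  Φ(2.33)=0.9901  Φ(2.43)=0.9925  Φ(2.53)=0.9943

Lower: z₀ + z₁ = 0.247 + (-1.960) = -1.713; 1 − a(z₀+z₁) = 1 − (0.015)(-1.713) = 1.0257; argument = 0.247 + (-1.713)/1.0257 = -1.4231 → -1.42.
α₁ = Φ(-1.42) = 0.0778; rank = round(400 × 0.0778) = 31; θ*₍31₎ = 5.087.
Upper: z₀ + z₂ = 2.207; 1 − a(z₀+z₂) = 0.9669; argument = 2.5296 → 2.53; α₂ = 0.9943; rank = 398; θ*₍398₎ = 5.829.

(5.087, 5.829)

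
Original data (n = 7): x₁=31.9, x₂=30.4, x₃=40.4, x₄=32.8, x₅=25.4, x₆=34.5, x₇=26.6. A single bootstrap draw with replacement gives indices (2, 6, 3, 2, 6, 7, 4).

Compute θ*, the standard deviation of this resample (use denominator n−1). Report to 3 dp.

Resample values: 30.4, 34.5, 40.4, 30.4, 34.5, 26.6, 32.8.
Mean = 32.8000; sum of squared deviations = 113.5000
s² = 113.5000 / 6 = 18.9167
s = √18.9167 = 4.349

θ* = 4.349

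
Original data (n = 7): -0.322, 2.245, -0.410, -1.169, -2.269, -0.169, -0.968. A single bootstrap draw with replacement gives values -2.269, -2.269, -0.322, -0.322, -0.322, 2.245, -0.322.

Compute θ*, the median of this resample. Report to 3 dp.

θ* = -0.322

Sorted: -2.269, -2.269, -0.322, -0.322, -0.322, -0.322, 2.245
Median = middle value = -0.322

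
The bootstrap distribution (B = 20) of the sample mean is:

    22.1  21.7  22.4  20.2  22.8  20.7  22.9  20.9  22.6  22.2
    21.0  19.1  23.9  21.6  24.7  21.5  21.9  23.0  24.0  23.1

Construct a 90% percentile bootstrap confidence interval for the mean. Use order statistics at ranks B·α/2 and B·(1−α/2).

(19.1, 24.0)

Sorted replicates: 19.1, 20.2, 20.7, 20.9, 21.0, 21.5, 21.6, 21.7, 21.9, 22.1, 22.2, 22.4, 22.6, 22.8, 22.9, 23.0, 23.1, 23.9, 24.0, 24.7
α = 0.10; lower rank = 20 × 0.050 = 1; upper rank = 20 × 0.950 = 19.
The 1st smallest replicate is 19.1; the 19th is 24.0.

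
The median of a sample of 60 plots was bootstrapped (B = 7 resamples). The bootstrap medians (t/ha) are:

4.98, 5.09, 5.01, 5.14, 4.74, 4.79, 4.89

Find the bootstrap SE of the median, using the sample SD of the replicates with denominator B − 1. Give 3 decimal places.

Bootstrap SE is the standard deviation of the 7 replicate medians.
Mean of replicates: (4.98 + 5.09 + 5.01 + 5.14 + 4.74 + 4.79 + 4.89) / 7 = 34.6400 / 7 = 4.9486
Sum of squared deviations: (+0.0314)² + (+0.1414)² + (+0.0614)² + (+0.1914)² + (−0.2086)² + (−0.1586)² + (−0.0586)² = 0.1335
Variance = 0.1335 / 6 = 0.0222
SE* = √0.0222

SE* = 0.149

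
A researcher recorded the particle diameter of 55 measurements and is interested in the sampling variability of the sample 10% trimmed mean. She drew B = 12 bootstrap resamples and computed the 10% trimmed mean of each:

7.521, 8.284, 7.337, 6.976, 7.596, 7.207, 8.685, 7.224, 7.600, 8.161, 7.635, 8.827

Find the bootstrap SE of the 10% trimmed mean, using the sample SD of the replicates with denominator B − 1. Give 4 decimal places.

SE* = 0.5986

Bootstrap SE is the standard deviation of the 12 replicate 10% trimmed means.
Mean of replicates: (7.521 + 8.284 + 7.337 + 6.976 + 7.596 + 7.207 + 8.685 + 7.224 + 7.600 + 8.161 + 7.635 + 8.827) / 12 = 93.05300 / 12 = 7.75442
Sum of squared deviations: (−0.23342)² + (+0.52958)² + (−0.41742)² + (−0.77842)² + (−0.15842)² + (−0.54742)² + (+0.93058)² + (−0.53042)² + (−0.15442)² + (+0.40658)² + (−0.11942)² + (+1.07258)² = 3.94105
Variance = 3.94105 / 11 = 0.35828
SE* = √0.35828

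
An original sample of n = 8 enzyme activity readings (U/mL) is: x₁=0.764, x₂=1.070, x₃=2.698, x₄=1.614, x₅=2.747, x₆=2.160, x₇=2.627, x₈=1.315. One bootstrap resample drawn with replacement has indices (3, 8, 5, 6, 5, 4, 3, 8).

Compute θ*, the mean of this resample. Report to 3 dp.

Resample values: 2.698, 1.315, 2.747, 2.160, 2.747, 1.614, 2.698, 1.315.
Mean = (2.698 + 1.315 + 2.747 + 2.160 + 2.747 + 1.614 + 2.698 + 1.315) / 8 = 17.2940 / 8 = 2.162

θ* = 2.162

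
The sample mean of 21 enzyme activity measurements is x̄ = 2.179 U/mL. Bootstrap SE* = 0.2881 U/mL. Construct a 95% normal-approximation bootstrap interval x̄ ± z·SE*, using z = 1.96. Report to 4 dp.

(1.6143, 2.7437)

Margin = 1.96 × 0.2881 = 0.56468
Interval: 2.179 ± 0.56468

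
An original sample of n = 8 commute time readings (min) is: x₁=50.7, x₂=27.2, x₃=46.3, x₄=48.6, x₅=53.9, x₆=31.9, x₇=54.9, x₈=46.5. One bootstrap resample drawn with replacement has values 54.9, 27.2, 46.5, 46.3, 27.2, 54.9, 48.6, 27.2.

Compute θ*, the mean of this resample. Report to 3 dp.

θ* = 41.600

Mean = (54.9 + 27.2 + 46.5 + 46.3 + 27.2 + 54.9 + 48.6 + 27.2) / 8 = 332.80 / 8 = 41.600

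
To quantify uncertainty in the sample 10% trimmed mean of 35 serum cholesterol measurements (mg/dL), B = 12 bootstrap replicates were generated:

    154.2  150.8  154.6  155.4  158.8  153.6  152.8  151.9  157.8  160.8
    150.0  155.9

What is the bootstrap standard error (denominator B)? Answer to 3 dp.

Bootstrap SE is the standard deviation of the 12 replicate 10% trimmed means.
Mean of replicates: (154.2 + 150.8 + 154.6 + 155.4 + 158.8 + 153.6 + 152.8 + 151.9 + 157.8 + 160.8 + 150.0 + 155.9) / 12 = 1856.6000 / 12 = 154.7167
Sum of squared deviations: (−0.5167)² + (−3.9167)² + (−0.1167)² + (+0.6833)² + (+4.0833)² + (−1.1167)² + (−1.9167)² + (−2.8167)² + (+3.0833)² + (+6.0833)² + (−4.7167)² + (+1.1833)² = 115.7767
Variance = 115.7767 / 12 = 9.6481
SE* = √9.6481

SE* = 3.106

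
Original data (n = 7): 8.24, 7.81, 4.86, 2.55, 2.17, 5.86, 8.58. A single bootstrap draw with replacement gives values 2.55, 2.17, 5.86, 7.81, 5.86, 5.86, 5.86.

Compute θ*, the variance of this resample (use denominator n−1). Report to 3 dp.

Mean = 5.1386; sum of squared deviations = 24.7315
s² = 24.7315 / 6 = 4.1219

θ* = 4.122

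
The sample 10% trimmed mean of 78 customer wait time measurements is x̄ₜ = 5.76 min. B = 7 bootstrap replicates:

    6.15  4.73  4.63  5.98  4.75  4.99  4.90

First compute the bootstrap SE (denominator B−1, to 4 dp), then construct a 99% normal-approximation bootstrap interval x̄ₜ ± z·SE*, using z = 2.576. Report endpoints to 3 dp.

Mean of replicates = 5.1614; sum of squared deviations = 2.3829; SE* = √(2.3829/6) = 0.6302
Margin = 2.576 × 0.6302 = 1.6234
Interval: 5.76 ± 1.6234

(4.137, 7.383)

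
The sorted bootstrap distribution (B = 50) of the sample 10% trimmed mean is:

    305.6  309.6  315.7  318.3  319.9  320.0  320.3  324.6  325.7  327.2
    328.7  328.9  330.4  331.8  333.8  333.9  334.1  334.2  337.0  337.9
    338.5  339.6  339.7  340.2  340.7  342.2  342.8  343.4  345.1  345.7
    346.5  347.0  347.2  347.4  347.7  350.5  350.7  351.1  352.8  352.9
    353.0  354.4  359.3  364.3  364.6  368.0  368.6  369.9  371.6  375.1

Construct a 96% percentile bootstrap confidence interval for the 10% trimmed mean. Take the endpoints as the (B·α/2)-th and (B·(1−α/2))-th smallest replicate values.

α = 0.04; lower rank = 50 × 0.020 = 1; upper rank = 50 × 0.980 = 49.
The 1st smallest replicate is 305.6; the 49th is 371.6.

(305.6, 371.6)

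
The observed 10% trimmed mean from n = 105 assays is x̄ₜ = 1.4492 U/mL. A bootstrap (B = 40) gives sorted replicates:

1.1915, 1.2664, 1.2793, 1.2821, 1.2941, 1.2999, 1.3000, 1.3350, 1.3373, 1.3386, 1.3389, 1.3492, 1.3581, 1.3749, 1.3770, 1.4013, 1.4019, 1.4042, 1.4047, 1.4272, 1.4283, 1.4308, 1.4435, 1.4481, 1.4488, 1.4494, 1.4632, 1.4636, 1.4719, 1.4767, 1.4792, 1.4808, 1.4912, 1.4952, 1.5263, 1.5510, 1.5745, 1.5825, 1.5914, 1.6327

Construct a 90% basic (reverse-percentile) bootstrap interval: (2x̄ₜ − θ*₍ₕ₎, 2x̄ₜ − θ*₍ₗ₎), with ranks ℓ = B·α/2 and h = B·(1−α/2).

Percentile endpoints at ranks 2 and 38: θ*₍2₎ = 1.2664, θ*₍38₎ = 1.5825.
Basic interval reflects these around x̄ₜ:
  lower = 2 × 1.4492 − 1.5825 = 1.3159
  upper = 2 × 1.4492 − 1.2664 = 1.6320

(1.3159, 1.6320)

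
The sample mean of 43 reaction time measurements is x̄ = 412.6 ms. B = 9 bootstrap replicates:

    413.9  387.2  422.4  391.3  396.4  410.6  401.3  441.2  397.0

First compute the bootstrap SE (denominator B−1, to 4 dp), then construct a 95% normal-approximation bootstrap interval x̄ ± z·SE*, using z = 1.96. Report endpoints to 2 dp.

(379.00, 446.20)

Mean of replicates = 406.8111; sum of squared deviations = 2350.4289; SE* = √(2350.4289/8) = 17.1407
Margin = 1.96 × 17.1407 = 33.596
Interval: 412.6 ± 33.596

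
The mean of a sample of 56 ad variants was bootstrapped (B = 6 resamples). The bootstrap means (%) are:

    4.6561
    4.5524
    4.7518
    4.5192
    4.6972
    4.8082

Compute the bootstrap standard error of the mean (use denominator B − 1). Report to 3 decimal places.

Bootstrap SE is the standard deviation of the 6 replicate means.
Mean of replicates: (4.6561 + 4.5524 + 4.7518 + 4.5192 + 4.6972 + 4.8082) / 6 = 27.98490 / 6 = 4.66415
Sum of squared deviations: (−0.00805)² + (−0.11175)² + (+0.08765)² + (−0.14495)² + (+0.03305)² + (+0.14405)² = 0.06309
Variance = 0.06309 / 5 = 0.01262
SE* = √0.01262

SE* = 0.112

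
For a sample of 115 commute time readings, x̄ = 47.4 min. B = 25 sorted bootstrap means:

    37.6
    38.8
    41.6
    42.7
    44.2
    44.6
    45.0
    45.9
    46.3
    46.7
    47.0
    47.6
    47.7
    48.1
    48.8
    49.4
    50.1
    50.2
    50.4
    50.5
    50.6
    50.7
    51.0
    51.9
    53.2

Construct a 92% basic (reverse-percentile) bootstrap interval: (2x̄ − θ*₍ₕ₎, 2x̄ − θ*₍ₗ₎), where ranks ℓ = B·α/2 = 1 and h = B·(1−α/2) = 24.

(42.9, 57.2)

Percentile endpoints at ranks 1 and 24: θ*₍1₎ = 37.6, θ*₍24₎ = 51.9.
Basic interval reflects these around x̄:
  lower = 2 × 47.4 − 51.9 = 42.9
  upper = 2 × 47.4 − 37.6 = 57.2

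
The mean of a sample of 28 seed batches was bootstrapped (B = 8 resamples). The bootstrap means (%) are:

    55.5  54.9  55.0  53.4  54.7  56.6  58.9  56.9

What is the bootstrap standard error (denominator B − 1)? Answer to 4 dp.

SE* = 1.6877

Bootstrap SE is the standard deviation of the 8 replicate means.
Mean of replicates: (55.5 + 54.9 + 55.0 + 53.4 + 54.7 + 56.6 + 58.9 + 56.9) / 8 = 445.90000 / 8 = 55.73750
Sum of squared deviations: (−0.23750)² + (−0.83750)² + (−0.73750)² + (−2.33750)² + (−1.03750)² + (+0.86250)² + (+3.16250)² + (+1.16250)² = 19.93875
Variance = 19.93875 / 7 = 2.84839
SE* = √2.84839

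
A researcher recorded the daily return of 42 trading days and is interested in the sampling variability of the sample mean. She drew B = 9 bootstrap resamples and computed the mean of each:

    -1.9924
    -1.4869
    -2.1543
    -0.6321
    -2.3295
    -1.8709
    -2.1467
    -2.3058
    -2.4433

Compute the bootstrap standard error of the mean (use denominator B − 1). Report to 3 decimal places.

Bootstrap SE is the standard deviation of the 9 replicate means.
Mean of replicates: ((-1.9924) + (-1.4869) + (-2.1543) + (-0.6321) + (-2.3295) + (-1.8709) + (-2.1467) + (-2.3058) + (-2.4433)) / 9 = -17.36190 / 9 = -1.92910
Sum of squared deviations: (−0.06330)² + (+0.44220)² + (−0.22520)² + (+1.29700)² + (−0.40040)² + (+0.05820)² + (−0.21760)² + (−0.37670)² + (−0.51420)² = 2.54983
Variance = 2.54983 / 8 = 0.31873
SE* = √0.31873

SE* = 0.565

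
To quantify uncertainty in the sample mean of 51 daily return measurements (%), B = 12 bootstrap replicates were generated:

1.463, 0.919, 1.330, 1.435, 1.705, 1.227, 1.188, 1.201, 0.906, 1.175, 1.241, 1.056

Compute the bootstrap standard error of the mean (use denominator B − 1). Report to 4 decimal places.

SE* = 0.2274

Bootstrap SE is the standard deviation of the 12 replicate means.
Mean of replicates: (1.463 + 0.919 + 1.330 + 1.435 + 1.705 + 1.227 + 1.188 + 1.201 + 0.906 + 1.175 + 1.241 + 1.056) / 12 = 14.84600 / 12 = 1.23717
Sum of squared deviations: (+0.22583)² + (−0.31817)² + (+0.09283)² + (+0.19783)² + (+0.46783)² + (−0.01017)² + (−0.04917)² + (−0.03617)² + (−0.33117)² + (−0.06217)² + (+0.00383)² + (−0.18117)² = 0.56906
Variance = 0.56906 / 11 = 0.05173
SE* = √0.05173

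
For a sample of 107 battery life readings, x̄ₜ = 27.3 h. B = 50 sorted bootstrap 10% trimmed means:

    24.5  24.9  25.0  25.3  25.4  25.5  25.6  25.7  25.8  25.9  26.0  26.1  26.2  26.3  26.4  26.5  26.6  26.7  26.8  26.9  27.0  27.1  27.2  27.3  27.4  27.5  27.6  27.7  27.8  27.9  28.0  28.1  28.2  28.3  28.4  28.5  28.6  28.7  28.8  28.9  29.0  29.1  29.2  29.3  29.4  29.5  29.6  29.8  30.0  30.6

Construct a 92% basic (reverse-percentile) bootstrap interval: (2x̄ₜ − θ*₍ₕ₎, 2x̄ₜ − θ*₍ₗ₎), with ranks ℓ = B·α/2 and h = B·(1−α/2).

(24.8, 29.7)

Percentile endpoints at ranks 2 and 48: θ*₍2₎ = 24.9, θ*₍48₎ = 29.8.
Basic interval reflects these around x̄ₜ:
  lower = 2 × 27.3 − 29.8 = 24.8
  upper = 2 × 27.3 − 24.9 = 29.7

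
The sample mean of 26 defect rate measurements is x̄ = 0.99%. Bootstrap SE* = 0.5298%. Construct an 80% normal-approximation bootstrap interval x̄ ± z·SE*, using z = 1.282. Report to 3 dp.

(0.311, 1.669)

Margin = 1.282 × 0.5298 = 0.6792
Interval: 0.99 ± 0.6792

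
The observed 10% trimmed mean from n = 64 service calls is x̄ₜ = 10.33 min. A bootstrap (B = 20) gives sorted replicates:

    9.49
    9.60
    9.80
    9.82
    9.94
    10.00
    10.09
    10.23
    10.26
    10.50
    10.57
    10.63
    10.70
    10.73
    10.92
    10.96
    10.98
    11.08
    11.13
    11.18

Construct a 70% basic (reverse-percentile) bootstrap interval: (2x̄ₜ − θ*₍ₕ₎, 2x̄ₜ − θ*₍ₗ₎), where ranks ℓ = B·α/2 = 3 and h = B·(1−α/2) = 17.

(9.68, 10.86)

Percentile endpoints at ranks 3 and 17: θ*₍3₎ = 9.80, θ*₍17₎ = 10.98.
Basic interval reflects these around x̄ₜ:
  lower = 2 × 10.33 − 10.98 = 9.68
  upper = 2 × 10.33 − 9.80 = 10.86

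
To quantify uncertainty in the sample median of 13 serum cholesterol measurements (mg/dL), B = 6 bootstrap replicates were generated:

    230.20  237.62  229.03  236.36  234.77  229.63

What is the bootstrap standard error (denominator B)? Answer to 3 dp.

Bootstrap SE is the standard deviation of the 6 replicate medians.
Mean of replicates: (230.20 + 237.62 + 229.03 + 236.36 + 234.77 + 229.63) / 6 = 1397.6100 / 6 = 232.9350
Sum of squared deviations: (−2.7350)² + (+4.6850)² + (−3.9050)² + (+3.4250)² + (+1.8350)² + (−3.3050)² = 70.6994
Variance = 70.6994 / 6 = 11.7832
SE* = √11.7832

SE* = 3.433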